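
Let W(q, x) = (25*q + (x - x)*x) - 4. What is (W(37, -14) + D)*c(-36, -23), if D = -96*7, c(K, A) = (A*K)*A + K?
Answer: -4750920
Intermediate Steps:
c(K, A) = K + K*A**2 (c(K, A) = K*A**2 + K = K + K*A**2)
W(q, x) = -4 + 25*q (W(q, x) = (25*q + 0*x) - 4 = (25*q + 0) - 4 = 25*q - 4 = -4 + 25*q)
D = -672
(W(37, -14) + D)*c(-36, -23) = ((-4 + 25*37) - 672)*(-36*(1 + (-23)**2)) = ((-4 + 925) - 672)*(-36*(1 + 529)) = (921 - 672)*(-36*530) = 249*(-19080) = -4750920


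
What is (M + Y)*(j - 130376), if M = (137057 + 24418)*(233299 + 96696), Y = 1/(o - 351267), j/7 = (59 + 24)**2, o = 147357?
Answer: -892636425068208971597/203910 ≈ -4.3776e+15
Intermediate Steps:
j = 48223 (j = 7*(59 + 24)**2 = 7*83**2 = 7*6889 = 48223)
Y = -1/203910 (Y = 1/(147357 - 351267) = 1/(-203910) = -1/203910 ≈ -4.9041e-6)
M = 53285942625 (M = 161475*329995 = 53285942625)
(M + Y)*(j - 130376) = (53285942625 - 1/203910)*(48223 - 130376) = (10865536560663749/203910)*(-82153) = -892636425068208971597/203910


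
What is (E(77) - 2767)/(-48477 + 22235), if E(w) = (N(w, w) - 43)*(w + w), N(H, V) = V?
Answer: -2469/26242 ≈ -0.094086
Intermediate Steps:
E(w) = 2*w*(-43 + w) (E(w) = (w - 43)*(w + w) = (-43 + w)*(2*w) = 2*w*(-43 + w))
(E(77) - 2767)/(-48477 + 22235) = (2*77*(-43 + 77) - 2767)/(-48477 + 22235) = (2*77*34 - 2767)/(-26242) = (5236 - 2767)*(-1/26242) = 2469*(-1/26242) = -2469/26242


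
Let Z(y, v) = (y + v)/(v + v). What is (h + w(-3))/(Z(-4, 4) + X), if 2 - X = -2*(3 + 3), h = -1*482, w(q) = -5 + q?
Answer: -35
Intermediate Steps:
Z(y, v) = (v + y)/(2*v) (Z(y, v) = (v + y)/((2*v)) = (v + y)*(1/(2*v)) = (v + y)/(2*v))
h = -482
X = 14 (X = 2 - (-2)*(3 + 3) = 2 - (-2)*6 = 2 - 1*(-12) = 2 + 12 = 14)
(h + w(-3))/(Z(-4, 4) + X) = (-482 + (-5 - 3))/((½)*(4 - 4)/4 + 14) = (-482 - 8)/((½)*(¼)*0 + 14) = -490/(0 + 14) = -490/14 = -490*1/14 = -35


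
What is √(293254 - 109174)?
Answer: 4*√11505 ≈ 429.05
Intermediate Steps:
√(293254 - 109174) = √184080 = 4*√11505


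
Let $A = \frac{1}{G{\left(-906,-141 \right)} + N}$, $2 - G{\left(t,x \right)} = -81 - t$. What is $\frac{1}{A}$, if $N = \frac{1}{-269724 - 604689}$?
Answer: $- \frac{719641900}{874413} \approx -823.0$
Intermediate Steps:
$G{\left(t,x \right)} = 83 + t$ ($G{\left(t,x \right)} = 2 - \left(-81 - t\right) = 2 + \left(81 + t\right) = 83 + t$)
$N = - \frac{1}{874413}$ ($N = \frac{1}{-874413} = - \frac{1}{874413} \approx -1.1436 \cdot 10^{-6}$)
$A = - \frac{874413}{719641900}$ ($A = \frac{1}{\left(83 - 906\right) - \frac{1}{874413}} = \frac{1}{-823 - \frac{1}{874413}} = \frac{1}{- \frac{719641900}{874413}} = - \frac{874413}{719641900} \approx -0.0012151$)
$\frac{1}{A} = \frac{1}{- \frac{874413}{719641900}} = - \frac{719641900}{874413}$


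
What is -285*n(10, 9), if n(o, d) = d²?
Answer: -23085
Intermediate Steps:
-285*n(10, 9) = -285*9² = -285*81 = -23085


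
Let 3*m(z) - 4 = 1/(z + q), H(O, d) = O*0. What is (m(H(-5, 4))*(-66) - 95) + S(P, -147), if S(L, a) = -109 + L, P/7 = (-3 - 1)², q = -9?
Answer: -1598/9 ≈ -177.56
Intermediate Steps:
H(O, d) = 0
m(z) = 4/3 + 1/(3*(-9 + z)) (m(z) = 4/3 + 1/(3*(z - 9)) = 4/3 + 1/(3*(-9 + z)))
P = 112 (P = 7*(-3 - 1)² = 7*(-4)² = 7*16 = 112)
(m(H(-5, 4))*(-66) - 95) + S(P, -147) = (((-35 + 4*0)/(3*(-9 + 0)))*(-66) - 95) + (-109 + 112) = (((⅓)*(-35 + 0)/(-9))*(-66) - 95) + 3 = (((⅓)*(-⅑)*(-35))*(-66) - 95) + 3 = ((35/27)*(-66) - 95) + 3 = (-770/9 - 95) + 3 = -1625/9 + 3 = -1598/9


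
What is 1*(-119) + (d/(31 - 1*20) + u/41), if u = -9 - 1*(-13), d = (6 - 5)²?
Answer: -53584/451 ≈ -118.81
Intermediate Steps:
d = 1 (d = 1² = 1)
u = 4 (u = -9 + 13 = 4)
1*(-119) + (d/(31 - 1*20) + u/41) = 1*(-119) + (1/(31 - 1*20) + 4/41) = -119 + (1/(31 - 20) + 4*(1/41)) = -119 + (1/11 + 4/41) = -119 + 85/451 = -53584/451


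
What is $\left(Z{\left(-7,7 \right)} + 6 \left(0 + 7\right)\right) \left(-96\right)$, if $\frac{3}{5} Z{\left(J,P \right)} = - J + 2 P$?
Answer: $-7392$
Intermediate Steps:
$Z{\left(J,P \right)} = - \frac{5 J}{3} + \frac{10 P}{3}$ ($Z{\left(J,P \right)} = \frac{5 \left(- J + 2 P\right)}{3} = - \frac{5 J}{3} + \frac{10 P}{3}$)
$\left(Z{\left(-7,7 \right)} + 6 \left(0 + 7\right)\right) \left(-96\right) = \left(\left(\left(- \frac{5}{3}\right) \left(-7\right) + \frac{10}{3} \cdot 7\right) + 6 \left(0 + 7\right)\right) \left(-96\right) = \left(\left(\frac{35}{3} + \frac{70}{3}\right) + 6 \cdot 7\right) \left(-96\right) = \left(35 + 42\right) \left(-96\right) = 77 \left(-96\right) = -7392$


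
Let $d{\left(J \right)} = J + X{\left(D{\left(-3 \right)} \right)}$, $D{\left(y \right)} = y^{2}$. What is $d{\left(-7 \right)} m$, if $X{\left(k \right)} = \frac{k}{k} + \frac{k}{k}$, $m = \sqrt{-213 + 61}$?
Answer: $- 10 i \sqrt{38} \approx - 61.644 i$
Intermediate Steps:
$m = 2 i \sqrt{38}$ ($m = \sqrt{-152} = 2 i \sqrt{38} \approx 12.329 i$)
$X{\left(k \right)} = 2$ ($X{\left(k \right)} = 1 + 1 = 2$)
$d{\left(J \right)} = 2 + J$ ($d{\left(J \right)} = J + 2 = 2 + J$)
$d{\left(-7 \right)} m = \left(2 - 7\right) 2 i \sqrt{38} = - 5 \cdot 2 i \sqrt{38} = - 10 i \sqrt{38}$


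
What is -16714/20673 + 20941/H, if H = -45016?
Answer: -1185310717/930615768 ≈ -1.2737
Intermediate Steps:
-16714/20673 + 20941/H = -16714/20673 + 20941/(-45016) = -16714*1/20673 + 20941*(-1/45016) = -16714/20673 - 20941/45016 = -1185310717/930615768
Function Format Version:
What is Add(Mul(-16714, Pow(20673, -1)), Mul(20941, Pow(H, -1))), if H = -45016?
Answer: Rational(-1185310717, 930615768) ≈ -1.2737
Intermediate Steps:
Add(Mul(-16714, Pow(20673, -1)), Mul(20941, Pow(H, -1))) = Add(Mul(-16714, Pow(20673, -1)), Mul(20941, Pow(-45016, -1))) = Add(Mul(-16714, Rational(1, 20673)), Mul(20941, Rational(-1, 45016))) = Add(Rational(-16714, 20673), Rational(-20941, 45016)) = Rational(-1185310717, 930615768)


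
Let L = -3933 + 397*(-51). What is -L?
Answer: 24180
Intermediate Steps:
L = -24180 (L = -3933 - 20247 = -24180)
-L = -1*(-24180) = 24180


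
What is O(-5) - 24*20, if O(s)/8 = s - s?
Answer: -480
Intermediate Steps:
O(s) = 0 (O(s) = 8*(s - s) = 8*0 = 0)
O(-5) - 24*20 = 0 - 24*20 = 0 - 480 = -480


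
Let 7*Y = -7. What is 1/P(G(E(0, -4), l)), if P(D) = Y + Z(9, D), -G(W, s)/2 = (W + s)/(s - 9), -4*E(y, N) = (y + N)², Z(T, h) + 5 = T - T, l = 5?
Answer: -⅙ ≈ -0.16667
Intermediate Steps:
Y = -1 (Y = (⅐)*(-7) = -1)
Z(T, h) = -5 (Z(T, h) = -5 + (T - T) = -5 + 0 = -5)
E(y, N) = -(N + y)²/4 (E(y, N) = -(y + N)²/4 = -(N + y)²/4)
G(W, s) = -2*(W + s)/(-9 + s) (G(W, s) = -2*(W + s)/(s - 9) = -2*(W + s)/(-9 + s))
P(D) = -6 (P(D) = -1 - 5 = -6)
1/P(G(E(0, -4), l)) = 1/(-6) = -⅙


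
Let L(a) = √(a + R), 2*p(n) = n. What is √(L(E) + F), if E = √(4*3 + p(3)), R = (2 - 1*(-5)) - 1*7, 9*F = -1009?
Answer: √(-4036 + 18*6^(¾))/6 ≈ 10.497*I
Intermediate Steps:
F = -1009/9 (F = (⅑)*(-1009) = -1009/9 ≈ -112.11)
p(n) = n/2
R = 0 (R = (2 + 5) - 7 = 7 - 7 = 0)
E = 3*√6/2 (E = √(4*3 + (½)*3) = √(12 + 3/2) = √(27/2) = 3*√6/2 ≈ 3.6742)
L(a) = √a (L(a) = √(a + 0) = √a)
√(L(E) + F) = √(√(3*√6/2) - 1009/9) = √(√2*2^(¼)*3^(¾)/2 - 1009/9) = √(-1009/9 + √2*2^(¼)*3^(¾)/2)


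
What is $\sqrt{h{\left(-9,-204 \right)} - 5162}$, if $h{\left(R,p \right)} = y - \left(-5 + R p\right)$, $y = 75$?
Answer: $i \sqrt{6918} \approx 83.175 i$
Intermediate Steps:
$h{\left(R,p \right)} = 80 - R p$ ($h{\left(R,p \right)} = 75 - \left(-5 + R p\right) = 80 - R p$)
$\sqrt{h{\left(-9,-204 \right)} - 5162} = \sqrt{\left(80 - \left(-9\right) \left(-204\right)\right) - 5162} = \sqrt{\left(80 - 1836\right) - 5162} = \sqrt{-1756 - 5162} = \sqrt{-6918} = i \sqrt{6918}$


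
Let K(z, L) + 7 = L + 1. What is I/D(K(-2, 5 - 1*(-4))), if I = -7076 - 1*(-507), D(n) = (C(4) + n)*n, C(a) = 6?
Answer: -6569/27 ≈ -243.30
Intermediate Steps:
K(z, L) = -6 + L (K(z, L) = -7 + (L + 1) = -7 + (1 + L) = -6 + L)
D(n) = n*(6 + n) (D(n) = (6 + n)*n = n*(6 + n))
I = -6569 (I = -7076 + 507 = -6569)
I/D(K(-2, 5 - 1*(-4))) = -6569*1/((-6 + (5 - 1*(-4)))*(6 + (-6 + (5 - 1*(-4))))) = -6569*1/((-6 + (5 + 4))*(6 + (-6 + (5 + 4)))) = -6569*1/((-6 + 9)*(6 + (-6 + 9))) = -6569*1/(3*(6 + 3)) = -6569/(3*9) = -6569/27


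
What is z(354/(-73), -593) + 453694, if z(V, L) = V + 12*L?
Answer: 32599840/73 ≈ 4.4657e+5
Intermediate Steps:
z(354/(-73), -593) + 453694 = (354/(-73) + 12*(-593)) + 453694 = (354*(-1/73) - 7116) + 453694 = (-354/73 - 7116) + 453694 = -519822/73 + 453694 = 32599840/73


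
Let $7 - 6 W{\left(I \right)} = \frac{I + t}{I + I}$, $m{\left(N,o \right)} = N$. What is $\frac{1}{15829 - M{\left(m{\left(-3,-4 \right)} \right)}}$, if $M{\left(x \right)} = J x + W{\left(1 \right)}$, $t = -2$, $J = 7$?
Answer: $\frac{4}{63395} \approx 6.3096 \cdot 10^{-5}$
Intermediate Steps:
$W{\left(I \right)} = \frac{7}{6} - \frac{-2 + I}{12 I}$ ($W{\left(I \right)} = \frac{7}{6} - \frac{\left(I - 2\right) \frac{1}{I + I}}{6} = \frac{7}{6} - \frac{\left(-2 + I\right) \frac{1}{2 I}}{6} = \frac{7}{6} - \frac{\frac{1}{2} \frac{1}{I} \left(-2 + I\right)}{6} = \frac{7}{6} - \frac{-2 + I}{12 I}$)
$M{\left(x \right)} = \frac{5}{4} + 7 x$ ($M{\left(x \right)} = 7 x + \frac{2 + 13 \cdot 1}{12 \cdot 1} = 7 x + \frac{1}{12} \cdot 1 \left(2 + 13\right) = 7 x + \frac{1}{12} \cdot 1 \cdot 15 = 7 x + \frac{5}{4} = \frac{5}{4} + 7 x$)
$\frac{1}{15829 - M{\left(m{\left(-3,-4 \right)} \right)}} = \frac{1}{15829 - \left(\frac{5}{4} + 7 \left(-3\right)\right)} = \frac{1}{15829 - \left(\frac{5}{4} - 21\right)} = \frac{1}{15829 - - \frac{79}{4}} = \frac{1}{15829 + \frac{79}{4}} = \frac{1}{\frac{63395}{4}} = \frac{4}{63395}$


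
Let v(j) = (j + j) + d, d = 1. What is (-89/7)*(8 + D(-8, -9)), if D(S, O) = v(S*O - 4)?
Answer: -12905/7 ≈ -1843.6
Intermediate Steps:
v(j) = 1 + 2*j (v(j) = (j + j) + 1 = 2*j + 1 = 1 + 2*j)
D(S, O) = -7 + 2*O*S (D(S, O) = 1 + 2*(S*O - 4) = 1 + 2*(O*S - 4) = 1 + 2*(-4 + O*S) = 1 + (-8 + 2*O*S) = -7 + 2*O*S)
(-89/7)*(8 + D(-8, -9)) = (-89/7)*(8 + (-7 + 2*(-9)*(-8))) = (-89*⅐)*(8 + (-7 + 144)) = -89*(8 + 137)/7 = -89/7*145 = -12905/7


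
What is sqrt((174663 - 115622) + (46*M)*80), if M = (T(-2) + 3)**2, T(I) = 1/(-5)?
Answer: 3*sqrt(244145)/5 ≈ 296.47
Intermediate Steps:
T(I) = -1/5
M = 196/25 (M = (-1/5 + 3)**2 = (14/5)**2 = 196/25 ≈ 7.8400)
sqrt((174663 - 115622) + (46*M)*80) = sqrt((174663 - 115622) + (46*(196/25))*80) = sqrt(59041 + (9016/25)*80) = sqrt(59041 + 144256/5) = sqrt(439461/5) = 3*sqrt(244145)/5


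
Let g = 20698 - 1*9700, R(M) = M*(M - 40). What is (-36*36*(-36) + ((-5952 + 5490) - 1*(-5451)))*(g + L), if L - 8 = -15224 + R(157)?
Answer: 730828395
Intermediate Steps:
R(M) = M*(-40 + M)
g = 10998 (g = 20698 - 9700 = 10998)
L = 3153 (L = 8 + (-15224 + 157*(-40 + 157)) = 8 + (-15224 + 157*117) = 8 + (-15224 + 18369) = 8 + 3145 = 3153)
(-36*36*(-36) + ((-5952 + 5490) - 1*(-5451)))*(g + L) = (-36*36*(-36) + ((-5952 + 5490) - 1*(-5451)))*(10998 + 3153) = (-1296*(-36) + (-462 + 5451))*14151 = (46656 + 4989)*14151 = 51645*14151 = 730828395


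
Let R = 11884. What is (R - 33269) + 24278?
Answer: 2893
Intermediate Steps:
(R - 33269) + 24278 = (11884 - 33269) + 24278 = -21385 + 24278 = 2893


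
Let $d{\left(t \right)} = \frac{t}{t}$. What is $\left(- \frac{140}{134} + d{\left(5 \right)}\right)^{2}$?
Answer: $\frac{9}{4489} \approx 0.0020049$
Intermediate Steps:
$d{\left(t \right)} = 1$
$\left(- \frac{140}{134} + d{\left(5 \right)}\right)^{2} = \left(- \frac{140}{134} + 1\right)^{2} = \left(\left(-140\right) \frac{1}{134} + 1\right)^{2} = \left(- \frac{70}{67} + 1\right)^{2} = \left(- \frac{3}{67}\right)^{2} = \frac{9}{4489}$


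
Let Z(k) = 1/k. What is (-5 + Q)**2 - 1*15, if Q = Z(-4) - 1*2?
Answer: 601/16 ≈ 37.563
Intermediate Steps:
Q = -9/4 (Q = 1/(-4) - 1*2 = -1/4 - 2 = -9/4 ≈ -2.2500)
(-5 + Q)**2 - 1*15 = (-5 - 9/4)**2 - 1*15 = (-29/4)**2 - 15 = 841/16 - 15 = 601/16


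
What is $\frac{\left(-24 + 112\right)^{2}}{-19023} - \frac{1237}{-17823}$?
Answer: $- \frac{38163287}{113015643} \approx -0.33768$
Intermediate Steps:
$\frac{\left(-24 + 112\right)^{2}}{-19023} - \frac{1237}{-17823} = 88^{2} \left(- \frac{1}{19023}\right) - - \frac{1237}{17823} = 7744 \left(- \frac{1}{19023}\right) + \frac{1237}{17823} = - \frac{7744}{19023} + \frac{1237}{17823} = - \frac{38163287}{113015643}$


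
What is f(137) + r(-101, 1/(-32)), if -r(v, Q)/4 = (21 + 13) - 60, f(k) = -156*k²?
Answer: -2927860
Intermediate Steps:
r(v, Q) = 104 (r(v, Q) = -4*((21 + 13) - 60) = -4*(34 - 60) = -4*(-26) = 104)
f(137) + r(-101, 1/(-32)) = -156*137² + 104 = -156*18769 + 104 = -2927964 + 104 = -2927860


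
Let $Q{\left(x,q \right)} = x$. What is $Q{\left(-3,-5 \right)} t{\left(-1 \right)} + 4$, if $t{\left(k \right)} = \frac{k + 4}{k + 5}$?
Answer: $\frac{7}{4} \approx 1.75$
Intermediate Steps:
$t{\left(k \right)} = \frac{4 + k}{5 + k}$
$Q{\left(-3,-5 \right)} t{\left(-1 \right)} + 4 = - 3 \frac{4 - 1}{5 - 1} + 4 = - 3 \cdot \frac{1}{4} \cdot 3 + 4 = \left(-3\right) \frac{3}{4} + 4 = - \frac{9}{4} + 4 = \frac{7}{4}$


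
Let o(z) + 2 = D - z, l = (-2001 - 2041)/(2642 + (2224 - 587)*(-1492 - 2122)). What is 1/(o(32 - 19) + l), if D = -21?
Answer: -2956738/106440547 ≈ -0.027778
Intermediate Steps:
l = 2021/2956738 (l = -4042/(2642 + 1637*(-3614)) = -4042/(2642 - 5916118) = -4042/(-5913476) = -4042*(-1/5913476) = 2021/2956738 ≈ 0.00068352)
o(z) = -23 - z (o(z) = -2 + (-21 - z) = -23 - z)
1/(o(32 - 19) + l) = 1/((-23 - (32 - 19)) + 2021/2956738) = 1/((-23 - 1*13) + 2021/2956738) = 1/((-23 - 13) + 2021/2956738) = 1/(-36 + 2021/2956738) = 1/(-106440547/2956738) = -2956738/106440547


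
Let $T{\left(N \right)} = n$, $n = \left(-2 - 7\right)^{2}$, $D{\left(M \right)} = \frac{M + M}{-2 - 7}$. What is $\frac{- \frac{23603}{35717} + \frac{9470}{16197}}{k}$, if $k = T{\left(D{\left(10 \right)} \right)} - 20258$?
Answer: $\frac{44057801}{11672560940073} \approx 3.7745 \cdot 10^{-6}$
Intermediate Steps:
$D{\left(M \right)} = - \frac{2 M}{9}$ ($D{\left(M \right)} = \frac{2 M}{-9} = 2 M \left(- \frac{1}{9}\right) = - \frac{2 M}{9}$)
$n = 81$ ($n = \left(-9\right)^{2} = 81$)
$T{\left(N \right)} = 81$
$k = -20177$ ($k = 81 - 20258 = -20177$)
$\frac{- \frac{23603}{35717} + \frac{9470}{16197}}{k} = \frac{- \frac{23603}{35717} + \frac{9470}{16197}}{-20177} = \left(\left(-23603\right) \frac{1}{35717} + 9470 \cdot \frac{1}{16197}\right) \left(- \frac{1}{20177}\right) = \left(- \frac{23603}{35717} + \frac{9470}{16197}\right) \left(- \frac{1}{20177}\right) = \left(- \frac{44057801}{578508249}\right) \left(- \frac{1}{20177}\right) = \frac{44057801}{11672560940073}$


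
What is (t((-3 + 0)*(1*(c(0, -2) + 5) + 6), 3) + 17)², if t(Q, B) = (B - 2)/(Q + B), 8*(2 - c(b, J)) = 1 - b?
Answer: 23396569/81225 ≈ 288.05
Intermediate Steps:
c(b, J) = 15/8 + b/8 (c(b, J) = 2 - (1 - b)/8 = 2 + (-⅛ + b/8) = 15/8 + b/8)
t(Q, B) = (-2 + B)/(B + Q)
(t((-3 + 0)*(1*(c(0, -2) + 5) + 6), 3) + 17)² = ((-2 + 3)/(3 + (-3 + 0)*(1*((15/8 + (⅛)*0) + 5) + 6)) + 17)² = (1/(3 - 3*(1*((15/8 + 0) + 5) + 6)) + 17)² = (1/(3 - 3*(1*(15/8 + 5) + 6)) + 17)² = (1/(3 - 3*(1*(55/8) + 6)) + 17)² = (1/(3 - 3*(55/8 + 6)) + 17)² = (1/(3 - 3*103/8) + 17)² = (1/(3 - 309/8) + 17)² = (1/(-285/8) + 17)² = (-8/285*1 + 17)² = (-8/285 + 17)² = (4837/285)² = 23396569/81225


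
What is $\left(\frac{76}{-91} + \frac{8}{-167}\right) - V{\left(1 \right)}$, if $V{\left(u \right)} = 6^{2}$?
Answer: $- \frac{560512}{15197} \approx -36.883$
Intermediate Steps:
$V{\left(u \right)} = 36$
$\left(\frac{76}{-91} + \frac{8}{-167}\right) - V{\left(1 \right)} = \left(\frac{76}{-91} + \frac{8}{-167}\right) - 36 = \left(76 \left(- \frac{1}{91}\right) + 8 \left(- \frac{1}{167}\right)\right) - 36 = \left(- \frac{76}{91} - \frac{8}{167}\right) - 36 = - \frac{13420}{15197} - 36 = - \frac{560512}{15197}$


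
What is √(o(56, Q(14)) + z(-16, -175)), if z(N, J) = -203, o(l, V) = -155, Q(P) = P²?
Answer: I*√358 ≈ 18.921*I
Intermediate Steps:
√(o(56, Q(14)) + z(-16, -175)) = √(-155 - 203) = √(-358) = I*√358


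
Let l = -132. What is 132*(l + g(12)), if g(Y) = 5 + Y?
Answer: -15180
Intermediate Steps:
132*(l + g(12)) = 132*(-132 + (5 + 12)) = 132*(-132 + 17) = 132*(-115) = -15180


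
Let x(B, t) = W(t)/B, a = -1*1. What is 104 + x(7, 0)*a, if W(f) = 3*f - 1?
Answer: 729/7 ≈ 104.14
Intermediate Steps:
W(f) = -1 + 3*f
a = -1
x(B, t) = (-1 + 3*t)/B
104 + x(7, 0)*a = 104 + ((-1 + 3*0)/7)*(-1) = 104 + ((-1 + 0)/7)*(-1) = 104 + ((⅐)*(-1))*(-1) = 104 - ⅐*(-1) = 104 + ⅐ = 729/7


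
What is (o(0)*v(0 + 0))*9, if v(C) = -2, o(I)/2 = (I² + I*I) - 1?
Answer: 36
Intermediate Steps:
o(I) = -2 + 4*I² (o(I) = 2*((I² + I*I) - 1) = 2*((I² + I²) - 1) = 2*(2*I² - 1) = 2*(-1 + 2*I²) = -2 + 4*I²)
(o(0)*v(0 + 0))*9 = ((-2 + 4*0²)*(-2))*9 = ((-2 + 4*0)*(-2))*9 = ((-2 + 0)*(-2))*9 = -2*(-2)*9 = 4*9 = 36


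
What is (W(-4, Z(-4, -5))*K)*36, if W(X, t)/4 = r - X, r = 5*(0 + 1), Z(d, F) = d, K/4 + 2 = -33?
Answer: -181440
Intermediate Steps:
K = -140 (K = -8 + 4*(-33) = -8 - 132 = -140)
r = 5 (r = 5*1 = 5)
W(X, t) = 20 - 4*X (W(X, t) = 4*(5 - X) = 20 - 4*X)
(W(-4, Z(-4, -5))*K)*36 = ((20 - 4*(-4))*(-140))*36 = ((20 + 16)*(-140))*36 = (36*(-140))*36 = -5040*36 = -181440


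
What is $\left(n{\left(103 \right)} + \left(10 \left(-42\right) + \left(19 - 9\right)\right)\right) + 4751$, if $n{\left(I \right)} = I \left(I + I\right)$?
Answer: $25559$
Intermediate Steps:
$n{\left(I \right)} = 2 I^{2}$ ($n{\left(I \right)} = I 2 I = 2 I^{2}$)
$\left(n{\left(103 \right)} + \left(10 \left(-42\right) + \left(19 - 9\right)\right)\right) + 4751 = \left(2 \cdot 103^{2} + \left(10 \left(-42\right) + \left(19 - 9\right)\right)\right) + 4751 = \left(2 \cdot 10609 + \left(-420 + \left(19 - 9\right)\right)\right) + 4751 = \left(21218 + \left(-420 + 10\right)\right) + 4751 = \left(21218 - 410\right) + 4751 = 20808 + 4751 = 25559$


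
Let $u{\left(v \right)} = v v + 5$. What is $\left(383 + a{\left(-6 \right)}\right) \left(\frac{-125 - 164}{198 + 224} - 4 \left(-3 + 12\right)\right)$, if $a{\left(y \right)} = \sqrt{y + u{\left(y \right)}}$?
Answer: $- \frac{5929223}{422} - \frac{15481 \sqrt{35}}{422} \approx -14267.0$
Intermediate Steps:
$u{\left(v \right)} = 5 + v^{2}$ ($u{\left(v \right)} = v^{2} + 5 = 5 + v^{2}$)
$a{\left(y \right)} = \sqrt{5 + y + y^{2}}$ ($a{\left(y \right)} = \sqrt{y + \left(5 + y^{2}\right)} = \sqrt{5 + y + y^{2}}$)
$\left(383 + a{\left(-6 \right)}\right) \left(\frac{-125 - 164}{198 + 224} - 4 \left(-3 + 12\right)\right) = \left(383 + \sqrt{5 - 6 + \left(-6\right)^{2}}\right) \left(\frac{-125 - 164}{198 + 224} - 4 \left(-3 + 12\right)\right) = \left(383 + \sqrt{5 - 6 + 36}\right) \left(- \frac{289}{422} - 36\right) = \left(383 + \sqrt{35}\right) \left(\left(-289\right) \frac{1}{422} - 36\right) = \left(383 + \sqrt{35}\right) \left(- \frac{289}{422} - 36\right) = \left(383 + \sqrt{35}\right) \left(- \frac{15481}{422}\right) = - \frac{5929223}{422} - \frac{15481 \sqrt{35}}{422}$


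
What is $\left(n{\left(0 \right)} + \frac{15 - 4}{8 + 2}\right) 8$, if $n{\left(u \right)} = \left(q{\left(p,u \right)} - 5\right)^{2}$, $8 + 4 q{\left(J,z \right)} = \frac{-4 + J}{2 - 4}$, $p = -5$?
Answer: $\frac{11397}{40} \approx 284.92$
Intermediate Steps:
$q{\left(J,z \right)} = - \frac{3}{2} - \frac{J}{8}$ ($q{\left(J,z \right)} = -2 + \frac{\left(-4 + J\right) \frac{1}{2 - 4}}{4} = -2 + \frac{\left(-4 + J\right) \frac{1}{-2}}{4} = -2 + \frac{\left(-4 + J\right) \left(- \frac{1}{2}\right)}{4} = -2 + \frac{2 - \frac{J}{2}}{4} = -2 - \left(- \frac{1}{2} + \frac{J}{8}\right) = - \frac{3}{2} - \frac{J}{8}$)
$n{\left(u \right)} = \frac{2209}{64}$ ($n{\left(u \right)} = \left(\left(- \frac{3}{2} - - \frac{5}{8}\right) - 5\right)^{2} = \left(\left(- \frac{3}{2} + \frac{5}{8}\right) - 5\right)^{2} = \left(- \frac{7}{8} - 5\right)^{2} = \left(- \frac{47}{8}\right)^{2} = \frac{2209}{64}$)
$\left(n{\left(0 \right)} + \frac{15 - 4}{8 + 2}\right) 8 = \left(\frac{2209}{64} + \frac{15 - 4}{8 + 2}\right) 8 = \left(\frac{2209}{64} + \frac{11}{10}\right) 8 = \frac{11397}{320} \cdot 8 = \frac{11397}{40}$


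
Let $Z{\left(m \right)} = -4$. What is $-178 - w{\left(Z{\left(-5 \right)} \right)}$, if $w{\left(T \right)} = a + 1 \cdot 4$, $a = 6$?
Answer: $-188$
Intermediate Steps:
$w{\left(T \right)} = 10$ ($w{\left(T \right)} = 6 + 1 \cdot 4 = 6 + 4 = 10$)
$-178 - w{\left(Z{\left(-5 \right)} \right)} = -178 - 10 = -188$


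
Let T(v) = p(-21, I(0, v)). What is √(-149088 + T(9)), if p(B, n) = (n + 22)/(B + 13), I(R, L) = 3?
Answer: I*√2385458/4 ≈ 386.12*I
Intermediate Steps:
p(B, n) = (22 + n)/(13 + B)
T(v) = -25/8 (T(v) = (22 + 3)/(13 - 21) = 25/(-8) = -⅛*25 = -25/8)
√(-149088 + T(9)) = √(-149088 - 25/8) = √(-1192729/8) = I*√2385458/4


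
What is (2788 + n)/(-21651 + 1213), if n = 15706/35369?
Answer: -49312239/361435811 ≈ -0.13643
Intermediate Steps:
n = 15706/35369 (n = 15706*(1/35369) = 15706/35369 ≈ 0.44406)
(2788 + n)/(-21651 + 1213) = (2788 + 15706/35369)/(-21651 + 1213) = (98624478/35369)/(-20438) = (98624478/35369)*(-1/20438) = -49312239/361435811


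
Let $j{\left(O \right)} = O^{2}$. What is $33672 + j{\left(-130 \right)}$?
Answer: $50572$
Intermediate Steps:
$33672 + j{\left(-130 \right)} = 33672 + \left(-130\right)^{2} = 33672 + 16900 = 50572$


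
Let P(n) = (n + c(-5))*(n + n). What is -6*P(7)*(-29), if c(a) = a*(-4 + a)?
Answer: 126672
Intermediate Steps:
P(n) = 2*n*(45 + n) (P(n) = (n - 5*(-4 - 5))*(n + n) = (n - 5*(-9))*(2*n) = (n + 45)*(2*n) = (45 + n)*(2*n) = 2*n*(45 + n))
-6*P(7)*(-29) = -12*7*(45 + 7)*(-29) = -12*7*52*(-29) = -6*728*(-29) = -4368*(-29) = 126672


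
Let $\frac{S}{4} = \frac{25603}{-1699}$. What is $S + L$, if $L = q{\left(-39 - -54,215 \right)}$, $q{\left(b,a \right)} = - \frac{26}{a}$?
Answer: $- \frac{22062754}{365285} \approx -60.399$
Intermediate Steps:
$L = - \frac{26}{215} \approx -0.12093$
$S = - \frac{102412}{1699}$ ($S = 4 \frac{25603}{-1699} = 4 \cdot 25603 \left(- \frac{1}{1699}\right) = 4 \left(- \frac{25603}{1699}\right) = - \frac{102412}{1699} \approx -60.278$)
$S + L = - \frac{102412}{1699} - \frac{26}{215} = - \frac{22062754}{365285}$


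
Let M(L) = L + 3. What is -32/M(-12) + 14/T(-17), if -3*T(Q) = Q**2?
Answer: 8870/2601 ≈ 3.4102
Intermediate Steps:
T(Q) = -Q**2/3
M(L) = 3 + L
-32/M(-12) + 14/T(-17) = -32/(3 - 12) + 14/((-1/3*(-17)**2)) = -32/(-9) + 14/((-1/3*289)) = -32*(-1/9) + 14/(-289/3) = 32/9 + 14*(-3/289) = 32/9 - 42/289 = 8870/2601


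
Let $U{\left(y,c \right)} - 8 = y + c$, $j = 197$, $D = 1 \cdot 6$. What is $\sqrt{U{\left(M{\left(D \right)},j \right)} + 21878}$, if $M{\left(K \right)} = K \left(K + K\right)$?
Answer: $\sqrt{22155} \approx 148.85$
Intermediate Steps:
$D = 6$
$M{\left(K \right)} = 2 K^{2}$ ($M{\left(K \right)} = K 2 K = 2 K^{2}$)
$U{\left(y,c \right)} = 8 + c + y$ ($U{\left(y,c \right)} = 8 + \left(y + c\right) = 8 + \left(c + y\right) = 8 + c + y$)
$\sqrt{U{\left(M{\left(D \right)},j \right)} + 21878} = \sqrt{\left(8 + 197 + 2 \cdot 6^{2}\right) + 21878} = \sqrt{\left(8 + 197 + 2 \cdot 36\right) + 21878} = \sqrt{\left(8 + 197 + 72\right) + 21878} = \sqrt{277 + 21878} = \sqrt{22155}$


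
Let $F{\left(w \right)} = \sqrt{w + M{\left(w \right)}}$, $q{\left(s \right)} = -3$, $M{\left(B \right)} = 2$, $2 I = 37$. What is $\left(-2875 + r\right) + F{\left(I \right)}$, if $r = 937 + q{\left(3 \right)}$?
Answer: $-1941 + \frac{\sqrt{82}}{2} \approx -1936.5$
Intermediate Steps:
$I = \frac{37}{2}$ ($I = \frac{1}{2} \cdot 37 = \frac{37}{2} \approx 18.5$)
$F{\left(w \right)} = \sqrt{2 + w}$ ($F{\left(w \right)} = \sqrt{w + 2} = \sqrt{2 + w}$)
$r = 934$ ($r = 937 - 3 = 934$)
$\left(-2875 + r\right) + F{\left(I \right)} = \left(-2875 + 934\right) + \sqrt{2 + \frac{37}{2}} = -1941 + \sqrt{\frac{41}{2}} = -1941 + \frac{\sqrt{82}}{2}$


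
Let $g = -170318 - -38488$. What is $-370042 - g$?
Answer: $-238212$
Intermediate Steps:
$g = -131830$ ($g = -170318 + 38488 = -131830$)
$-370042 - g = -370042 - -131830 = -370042 + 131830 = -238212$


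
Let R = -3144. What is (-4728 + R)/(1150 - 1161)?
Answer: 7872/11 ≈ 715.64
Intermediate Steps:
(-4728 + R)/(1150 - 1161) = (-4728 - 3144)/(1150 - 1161) = -7872/(-11) = -7872*(-1/11) = 7872/11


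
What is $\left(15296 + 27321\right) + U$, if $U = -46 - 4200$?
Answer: $38371$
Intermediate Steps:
$U = -4246$ ($U = -46 - 4200 = -4246$)
$\left(15296 + 27321\right) + U = \left(15296 + 27321\right) - 4246 = 42617 - 4246 = 38371$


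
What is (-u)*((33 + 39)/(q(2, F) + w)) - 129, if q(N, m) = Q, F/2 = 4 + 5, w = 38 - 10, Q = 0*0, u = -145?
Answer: 1707/7 ≈ 243.86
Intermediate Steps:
Q = 0
w = 28
F = 18 (F = 2*(4 + 5) = 2*9 = 18)
q(N, m) = 0
(-u)*((33 + 39)/(q(2, F) + w)) - 129 = (-1*(-145))*((33 + 39)/(0 + 28)) - 129 = 145*(72/28) - 129 = 145*(72*(1/28)) - 129 = 145*(18/7) - 129 = 2610/7 - 129 = 1707/7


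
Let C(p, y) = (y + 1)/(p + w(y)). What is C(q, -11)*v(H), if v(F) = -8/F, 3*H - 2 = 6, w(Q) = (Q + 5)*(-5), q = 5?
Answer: 6/7 ≈ 0.85714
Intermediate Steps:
w(Q) = -25 - 5*Q (w(Q) = (5 + Q)*(-5) = -25 - 5*Q)
H = 8/3 (H = 2/3 + (1/3)*6 = 2/3 + 2 = 8/3 ≈ 2.6667)
C(p, y) = (1 + y)/(-25 + p - 5*y) (C(p, y) = (y + 1)/(p + (-25 - 5*y)) = (1 + y)/(-25 + p - 5*y))
C(q, -11)*v(H) = ((-1 - 1*(-11))/(25 - 1*5 + 5*(-11)))*(-8/8/3) = ((-1 + 11)/(25 - 5 - 55))*(-8*3/8) = (10/(-35))*(-3) = -1/35*10*(-3) = -2/7*(-3) = 6/7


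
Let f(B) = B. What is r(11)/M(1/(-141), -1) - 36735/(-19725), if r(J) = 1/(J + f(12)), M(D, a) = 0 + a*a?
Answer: 57642/30245 ≈ 1.9058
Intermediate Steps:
M(D, a) = a² (M(D, a) = 0 + a² = a²)
r(J) = 1/(12 + J) (r(J) = 1/(J + 12) = 1/(12 + J))
r(11)/M(1/(-141), -1) - 36735/(-19725) = 1/((12 + 11)*((-1)²)) - 36735/(-19725) = 1/(23*1) - 36735*(-1/19725) = (1/23)*1 + 2449/1315 = 1/23 + 2449/1315 = 57642/30245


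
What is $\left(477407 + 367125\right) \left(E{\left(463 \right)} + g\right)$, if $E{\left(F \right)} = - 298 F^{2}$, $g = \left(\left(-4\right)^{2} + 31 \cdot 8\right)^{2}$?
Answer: $-53891500629512$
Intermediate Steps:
$g = 69696$ ($g = \left(16 + 248\right)^{2} = 264^{2} = 69696$)
$\left(477407 + 367125\right) \left(E{\left(463 \right)} + g\right) = \left(477407 + 367125\right) \left(- 298 \cdot 463^{2} + 69696\right) = 844532 \left(\left(-298\right) 214369 + 69696\right) = 844532 \left(-63881962 + 69696\right) = 844532 \left(-63812266\right) = -53891500629512$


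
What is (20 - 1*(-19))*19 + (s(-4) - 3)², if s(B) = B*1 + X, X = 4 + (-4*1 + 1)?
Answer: 777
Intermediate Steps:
X = 1 (X = 4 + (-4 + 1) = 4 - 3 = 1)
s(B) = 1 + B (s(B) = B*1 + 1 = B + 1 = 1 + B)
(20 - 1*(-19))*19 + (s(-4) - 3)² = (20 - 1*(-19))*19 + ((1 - 4) - 3)² = (20 + 19)*19 + (-3 - 3)² = 39*19 + (-6)² = 741 + 36 = 777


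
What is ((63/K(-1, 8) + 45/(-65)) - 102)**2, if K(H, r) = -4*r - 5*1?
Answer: 2521445796/231361 ≈ 10898.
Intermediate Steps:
K(H, r) = -5 - 4*r (K(H, r) = -4*r - 5 = -5 - 4*r)
((63/K(-1, 8) + 45/(-65)) - 102)**2 = ((63/(-5 - 4*8) + 45/(-65)) - 102)**2 = ((63/(-5 - 32) + 45*(-1/65)) - 102)**2 = ((63/(-37) - 9/13) - 102)**2 = ((63*(-1/37) - 9/13) - 102)**2 = ((-63/37 - 9/13) - 102)**2 = (-1152/481 - 102)**2 = (-50214/481)**2 = 2521445796/231361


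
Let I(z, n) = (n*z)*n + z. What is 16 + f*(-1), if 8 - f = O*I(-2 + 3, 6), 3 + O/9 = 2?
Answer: -325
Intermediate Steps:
O = -9 (O = -27 + 9*2 = -27 + 18 = -9)
I(z, n) = z + z*n**2 (I(z, n) = z*n**2 + z = z + z*n**2)
f = 341 (f = 8 - (-9)*(-2 + 3)*(1 + 6**2) = 8 - (-9)*1*(1 + 36) = 8 - (-9)*1*37 = 8 - (-9)*37 = 8 - 1*(-333) = 8 + 333 = 341)
16 + f*(-1) = 16 + 341*(-1) = 16 - 341 = -325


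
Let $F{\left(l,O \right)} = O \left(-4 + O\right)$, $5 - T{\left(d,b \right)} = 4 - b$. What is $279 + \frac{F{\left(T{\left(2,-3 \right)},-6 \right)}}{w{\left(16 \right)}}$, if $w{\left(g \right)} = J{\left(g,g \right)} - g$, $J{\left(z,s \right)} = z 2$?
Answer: $\frac{1131}{4} \approx 282.75$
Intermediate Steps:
$T{\left(d,b \right)} = 1 + b$ ($T{\left(d,b \right)} = 5 - \left(4 - b\right) = 5 + \left(-4 + b\right) = 1 + b$)
$J{\left(z,s \right)} = 2 z$
$w{\left(g \right)} = g$ ($w{\left(g \right)} = 2 g - g = g$)
$279 + \frac{F{\left(T{\left(2,-3 \right)},-6 \right)}}{w{\left(16 \right)}} = 279 + \frac{\left(-6\right) \left(-4 - 6\right)}{16} = 279 + \left(-6\right) \left(-10\right) \frac{1}{16} = 279 + 60 \cdot \frac{1}{16} = 279 + \frac{15}{4} = \frac{1131}{4}$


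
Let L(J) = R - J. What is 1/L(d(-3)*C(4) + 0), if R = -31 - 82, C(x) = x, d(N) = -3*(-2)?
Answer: -1/137 ≈ -0.0072993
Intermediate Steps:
d(N) = 6
R = -113
L(J) = -113 - J
1/L(d(-3)*C(4) + 0) = 1/(-113 - (6*4 + 0)) = 1/(-113 - (24 + 0)) = 1/(-113 - 1*24) = 1/(-113 - 24) = 1/(-137) = -1/137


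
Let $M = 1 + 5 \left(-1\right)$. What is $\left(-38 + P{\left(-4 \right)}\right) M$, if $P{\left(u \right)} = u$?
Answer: $168$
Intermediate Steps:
$M = -4$ ($M = 1 - 5 = -4$)
$\left(-38 + P{\left(-4 \right)}\right) M = \left(-38 - 4\right) \left(-4\right) = \left(-42\right) \left(-4\right) = 168$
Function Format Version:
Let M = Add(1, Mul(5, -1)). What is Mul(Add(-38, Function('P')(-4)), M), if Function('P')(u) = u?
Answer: 168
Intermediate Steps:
M = -4 (M = Add(1, -5) = -4)
Mul(Add(-38, Function('P')(-4)), M) = Mul(Add(-38, -4), -4) = Mul(-42, -4) = 168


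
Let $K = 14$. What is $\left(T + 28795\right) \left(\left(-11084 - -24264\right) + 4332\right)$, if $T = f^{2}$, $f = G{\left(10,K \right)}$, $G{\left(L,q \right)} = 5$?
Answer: $504695840$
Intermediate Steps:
$f = 5$
$T = 25$ ($T = 5^{2} = 25$)
$\left(T + 28795\right) \left(\left(-11084 - -24264\right) + 4332\right) = \left(25 + 28795\right) \left(\left(-11084 - -24264\right) + 4332\right) = 28820 \left(\left(-11084 + 24264\right) + 4332\right) = 28820 \left(13180 + 4332\right) = 28820 \cdot 17512 = 504695840$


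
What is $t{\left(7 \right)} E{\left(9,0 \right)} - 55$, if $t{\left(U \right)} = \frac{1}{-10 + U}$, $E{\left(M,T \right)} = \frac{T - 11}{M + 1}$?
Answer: $- \frac{1639}{30} \approx -54.633$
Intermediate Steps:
$E{\left(M,T \right)} = \frac{-11 + T}{1 + M}$
$t{\left(7 \right)} E{\left(9,0 \right)} - 55 = \frac{\frac{1}{1 + 9} \left(-11 + 0\right)}{-10 + 7} - 55 = \frac{\frac{1}{10} \left(-11\right)}{-3} - 55 = - \frac{\frac{1}{10} \left(-11\right)}{3} - 55 = \left(- \frac{1}{3}\right) \left(- \frac{11}{10}\right) - 55 = \frac{11}{30} - 55 = - \frac{1639}{30}$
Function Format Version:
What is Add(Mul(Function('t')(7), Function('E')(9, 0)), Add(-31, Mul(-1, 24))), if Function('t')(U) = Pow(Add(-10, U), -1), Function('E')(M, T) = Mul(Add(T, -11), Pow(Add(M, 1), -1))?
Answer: Rational(-1639, 30) ≈ -54.633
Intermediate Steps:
Function('E')(M, T) = Mul(Pow(Add(1, M), -1), Add(-11, T)) (Function('E')(M, T) = Mul(Add(-11, T), Pow(Add(1, M), -1)) = Mul(Pow(Add(1, M), -1), Add(-11, T)))
Add(Mul(Function('t')(7), Function('E')(9, 0)), Add(-31, Mul(-1, 24))) = Add(Mul(Pow(Add(-10, 7), -1), Mul(Pow(Add(1, 9), -1), Add(-11, 0))), Add(-31, Mul(-1, 24))) = Add(Mul(Pow(-3, -1), Mul(Pow(10, -1), -11)), Add(-31, -24)) = Add(Mul(Rational(-1, 3), Mul(Rational(1, 10), -11)), -55) = Add(Mul(Rational(-1, 3), Rational(-11, 10)), -55) = Add(Rational(11, 30), -55) = Rational(-1639, 30)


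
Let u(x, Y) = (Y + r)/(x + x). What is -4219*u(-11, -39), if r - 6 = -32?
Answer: -274235/22 ≈ -12465.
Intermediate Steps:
r = -26 (r = 6 - 32 = -26)
u(x, Y) = (-26 + Y)/(2*x) (u(x, Y) = (Y - 26)/(x + x) = (-26 + Y)/((2*x)) = (-26 + Y)*(1/(2*x)) = (-26 + Y)/(2*x))
-4219*u(-11, -39) = -4219*(-26 - 39)/(2*(-11)) = -4219*(-1)*(-65)/(2*11) = -4219*65/22 = -274235/22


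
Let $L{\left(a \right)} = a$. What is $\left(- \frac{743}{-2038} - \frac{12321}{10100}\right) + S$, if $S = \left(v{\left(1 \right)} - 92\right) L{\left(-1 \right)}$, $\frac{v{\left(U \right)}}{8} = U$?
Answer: $\frac{855716651}{10291900} \approx 83.145$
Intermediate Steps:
$v{\left(U \right)} = 8 U$
$S = 84$ ($S = \left(8 \cdot 1 - 92\right) \left(-1\right) = \left(8 - 92\right) \left(-1\right) = \left(-84\right) \left(-1\right) = 84$)
$\left(- \frac{743}{-2038} - \frac{12321}{10100}\right) + S = \left(- \frac{743}{-2038} - \frac{12321}{10100}\right) + 84 = \left(\left(-743\right) \left(- \frac{1}{2038}\right) - \frac{12321}{10100}\right) + 84 = \left(\frac{743}{2038} - \frac{12321}{10100}\right) + 84 = - \frac{8802949}{10291900} + 84 = \frac{855716651}{10291900}$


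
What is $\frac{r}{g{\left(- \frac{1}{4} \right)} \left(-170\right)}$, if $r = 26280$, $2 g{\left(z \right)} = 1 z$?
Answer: $\frac{21024}{17} \approx 1236.7$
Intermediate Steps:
$g{\left(z \right)} = \frac{z}{2}$ ($g{\left(z \right)} = \frac{1 z}{2} = \frac{z}{2}$)
$\frac{r}{g{\left(- \frac{1}{4} \right)} \left(-170\right)} = \frac{26280}{\frac{\left(-1\right) \frac{1}{4}}{2} \left(-170\right)} = \frac{26280}{\frac{1}{2} \left(- \frac{1}{4}\right) \left(-170\right)} = \frac{26280}{\left(- \frac{1}{8}\right) \left(-170\right)} = \frac{26280}{\frac{85}{4}} = 26280 \cdot \frac{4}{85} = \frac{21024}{17}$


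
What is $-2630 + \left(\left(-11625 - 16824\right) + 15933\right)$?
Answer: $-15146$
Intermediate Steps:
$-2630 + \left(\left(-11625 - 16824\right) + 15933\right) = -2630 + \left(-28449 + 15933\right) = -2630 - 12516 = -15146$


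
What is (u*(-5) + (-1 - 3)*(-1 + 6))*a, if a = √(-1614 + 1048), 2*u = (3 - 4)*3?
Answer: -25*I*√566/2 ≈ -297.38*I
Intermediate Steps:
u = -3/2 (u = ((3 - 4)*3)/2 = (-1*3)/2 = (½)*(-3) = -3/2 ≈ -1.5000)
a = I*√566 (a = √(-566) = I*√566 ≈ 23.791*I)
(u*(-5) + (-1 - 3)*(-1 + 6))*a = (-3/2*(-5) + (-1 - 3)*(-1 + 6))*(I*√566) = (15/2 - 4*5)*(I*√566) = (15/2 - 20)*(I*√566) = -25*I*√566/2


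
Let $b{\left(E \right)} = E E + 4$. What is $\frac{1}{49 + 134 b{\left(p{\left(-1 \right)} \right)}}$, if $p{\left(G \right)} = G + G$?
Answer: $\frac{1}{1121} \approx 0.00089206$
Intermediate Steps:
$p{\left(G \right)} = 2 G$
$b{\left(E \right)} = 4 + E^{2}$ ($b{\left(E \right)} = E^{2} + 4 = 4 + E^{2}$)
$\frac{1}{49 + 134 b{\left(p{\left(-1 \right)} \right)}} = \frac{1}{49 + 134 \left(4 + \left(2 \left(-1\right)\right)^{2}\right)} = \frac{1}{49 + 134 \left(4 + \left(-2\right)^{2}\right)} = \frac{1}{49 + 134 \left(4 + 4\right)} = \frac{1}{49 + 134 \cdot 8} = \frac{1}{49 + 1072} = \frac{1}{1121}$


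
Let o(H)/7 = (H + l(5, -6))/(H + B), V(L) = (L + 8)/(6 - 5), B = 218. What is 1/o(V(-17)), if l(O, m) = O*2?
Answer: 209/7 ≈ 29.857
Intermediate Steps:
V(L) = 8 + L (V(L) = (8 + L)/1 = (8 + L)*1 = 8 + L)
l(O, m) = 2*O
o(H) = 7*(10 + H)/(218 + H) (o(H) = 7*((H + 2*5)/(H + 218)) = 7*((H + 10)/(218 + H)) = 7*((10 + H)/(218 + H)) = 7*(10 + H)/(218 + H))
1/o(V(-17)) = 1/(7*(10 + (8 - 17))/(218 + (8 - 17))) = 1/(7*(10 - 9)/(218 - 9)) = 1/(7*1/209) = 1/(7*(1/209)*1) = 1/(7/209) = 209/7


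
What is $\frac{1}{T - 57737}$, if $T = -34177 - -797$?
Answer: $- \frac{1}{91117} \approx -1.0975 \cdot 10^{-5}$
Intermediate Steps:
$T = -33380$ ($T = -34177 + 797 = -33380$)
$\frac{1}{T - 57737} = \frac{1}{-33380 - 57737} = \frac{1}{-91117} = - \frac{1}{91117}$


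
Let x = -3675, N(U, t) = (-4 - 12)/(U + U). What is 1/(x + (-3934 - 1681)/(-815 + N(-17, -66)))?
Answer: -13847/50792270 ≈ -0.00027262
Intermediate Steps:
N(U, t) = -8/U (N(U, t) = -16*1/(2*U) = -8/U)
1/(x + (-3934 - 1681)/(-815 + N(-17, -66))) = 1/(-3675 + (-3934 - 1681)/(-815 - 8/(-17))) = 1/(-3675 - 5615/(-815 - 8*(-1/17))) = 1/(-3675 - 5615/(-815 + 8/17)) = 1/(-3675 - 5615/(-13847/17)) = 1/(-3675 - 5615*(-17/13847)) = 1/(-3675 + 95455/13847) = 1/(-50792270/13847) = -13847/50792270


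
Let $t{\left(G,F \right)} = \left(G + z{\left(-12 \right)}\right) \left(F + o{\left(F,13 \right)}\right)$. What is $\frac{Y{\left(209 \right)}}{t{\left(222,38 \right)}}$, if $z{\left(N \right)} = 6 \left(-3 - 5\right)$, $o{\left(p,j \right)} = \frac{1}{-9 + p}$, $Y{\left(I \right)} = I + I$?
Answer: $\frac{209}{3309} \approx 0.063161$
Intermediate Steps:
$Y{\left(I \right)} = 2 I$
$z{\left(N \right)} = -48$ ($z{\left(N \right)} = 6 \left(-8\right) = -48$)
$t{\left(G,F \right)} = \left(-48 + G\right) \left(F + \frac{1}{-9 + F}\right)$ ($t{\left(G,F \right)} = \left(G - 48\right) \left(F + \frac{1}{-9 + F}\right) = \left(-48 + G\right) \left(F + \frac{1}{-9 + F}\right)$)
$\frac{Y{\left(209 \right)}}{t{\left(222,38 \right)}} = \frac{2 \cdot 209}{\frac{1}{-9 + 38} \left(-48 + 222 + 38 \left(-48 + 222\right) \left(-9 + 38\right)\right)} = \frac{418}{\frac{1}{29} \left(-48 + 222 + 38 \cdot 174 \cdot 29\right)} = \frac{418}{\frac{1}{29} \left(-48 + 222 + 191748\right)} = \frac{418}{\frac{1}{29} \cdot 191922} = \frac{418}{6618} = 418 \cdot \frac{1}{6618} = \frac{209}{3309}$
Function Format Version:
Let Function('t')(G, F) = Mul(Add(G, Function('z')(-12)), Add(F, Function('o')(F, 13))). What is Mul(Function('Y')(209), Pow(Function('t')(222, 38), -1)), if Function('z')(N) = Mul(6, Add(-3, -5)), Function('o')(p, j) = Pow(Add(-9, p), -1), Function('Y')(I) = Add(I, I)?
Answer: Rational(209, 3309) ≈ 0.063161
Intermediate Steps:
Function('Y')(I) = Mul(2, I)
Function('z')(N) = -48 (Function('z')(N) = Mul(6, -8) = -48)
Function('t')(G, F) = Mul(Add(-48, G), Add(F, Pow(Add(-9, F), -1))) (Function('t')(G, F) = Mul(Add(G, -48), Add(F, Pow(Add(-9, F), -1))) = Mul(Add(-48, G), Add(F, Pow(Add(-9, F), -1))))
Mul(Function('Y')(209), Pow(Function('t')(222, 38), -1)) = Mul(Mul(2, 209), Pow(Mul(Pow(Add(-9, 38), -1), Add(-48, 222, Mul(38, Add(-48, 222), Add(-9, 38)))), -1)) = Mul(418, Pow(Mul(Pow(29, -1), Add(-48, 222, Mul(38, 174, 29))), -1)) = Mul(418, Pow(Mul(Rational(1, 29), Add(-48, 222, 191748)), -1)) = Mul(418, Pow(Mul(Rational(1, 29), 191922), -1)) = Mul(418, Pow(6618, -1)) = Mul(418, Rational(1, 6618)) = Rational(209, 3309)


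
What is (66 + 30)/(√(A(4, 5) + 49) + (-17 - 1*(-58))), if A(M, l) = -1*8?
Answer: 12/5 - 12*√41/205 ≈ 2.0252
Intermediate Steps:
A(M, l) = -8
(66 + 30)/(√(A(4, 5) + 49) + (-17 - 1*(-58))) = (66 + 30)/(√(-8 + 49) + (-17 - 1*(-58))) = 96/(√41 + (-17 + 58)) = 96/(√41 + 41) = 96/(41 + √41)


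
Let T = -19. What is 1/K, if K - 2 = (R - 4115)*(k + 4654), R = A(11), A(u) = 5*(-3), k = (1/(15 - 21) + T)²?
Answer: -18/373287949 ≈ -4.8220e-8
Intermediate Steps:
k = 13225/36 (k = (1/(15 - 21) - 19)² = (1/(-6) - 19)² = (-⅙ - 19)² = (-115/6)² = 13225/36 ≈ 367.36)
A(u) = -15
R = -15
K = -373287949/18 (K = 2 + (-15 - 4115)*(13225/36 + 4654) = 2 - 4130*180769/36 = 2 - 373287985/18 = -373287949/18 ≈ -2.0738e+7)
1/K = 1/(-373287949/18) = -18/373287949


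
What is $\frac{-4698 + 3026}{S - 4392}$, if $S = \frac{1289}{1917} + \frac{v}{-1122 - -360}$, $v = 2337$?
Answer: $\frac{814126896}{2139709793} \approx 0.38048$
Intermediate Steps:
$S = - \frac{1165937}{486918}$ ($S = \frac{1289}{1917} + \frac{2337}{-1122 - -360} = 1289 \cdot \frac{1}{1917} + \frac{2337}{-1122 + 360} = \frac{1289}{1917} + \frac{2337}{-762} = \frac{1289}{1917} + 2337 \left(- \frac{1}{762}\right) = \frac{1289}{1917} - \frac{779}{254} = - \frac{1165937}{486918} \approx -2.3945$)
$\frac{-4698 + 3026}{S - 4392} = \frac{-4698 + 3026}{- \frac{1165937}{486918} - 4392} = - \frac{1672}{- \frac{2139709793}{486918}} = \left(-1672\right) \left(- \frac{486918}{2139709793}\right) = \frac{814126896}{2139709793}$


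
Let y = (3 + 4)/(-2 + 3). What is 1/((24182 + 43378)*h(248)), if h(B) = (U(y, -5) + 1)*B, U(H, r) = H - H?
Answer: 1/16754880 ≈ 5.9684e-8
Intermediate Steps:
y = 7 (y = 7/1 = 7*1 = 7)
U(H, r) = 0
h(B) = B (h(B) = (0 + 1)*B = 1*B = B)
1/((24182 + 43378)*h(248)) = 1/((24182 + 43378)*248) = (1/248)/67560 = (1/67560)*(1/248) = 1/16754880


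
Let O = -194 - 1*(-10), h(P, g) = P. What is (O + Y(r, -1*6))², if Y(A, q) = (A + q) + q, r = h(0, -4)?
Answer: 38416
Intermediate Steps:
r = 0
Y(A, q) = A + 2*q
O = -184 (O = -194 + 10 = -184)
(O + Y(r, -1*6))² = (-184 + (0 + 2*(-1*6)))² = (-184 + (0 + 2*(-6)))² = (-184 + (0 - 12))² = (-184 - 12)² = (-196)² = 38416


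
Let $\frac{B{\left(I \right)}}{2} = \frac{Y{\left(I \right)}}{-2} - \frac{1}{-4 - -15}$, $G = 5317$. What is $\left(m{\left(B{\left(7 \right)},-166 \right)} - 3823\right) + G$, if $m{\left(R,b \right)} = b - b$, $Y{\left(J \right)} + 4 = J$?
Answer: $1494$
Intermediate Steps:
$Y{\left(J \right)} = -4 + J$
$B{\left(I \right)} = \frac{42}{11} - I$ ($B{\left(I \right)} = 2 \left(\frac{-4 + I}{-2} - \frac{1}{-4 - -15}\right) = 2 \left(\left(-4 + I\right) \left(- \frac{1}{2}\right) - \frac{1}{-4 + 15}\right) = 2 \left(\left(2 - \frac{I}{2}\right) - \frac{1}{11}\right) = 2 \left(\frac{21}{11} - \frac{I}{2}\right) = \frac{42}{11} - I$)
$m{\left(R,b \right)} = 0$
$\left(m{\left(B{\left(7 \right)},-166 \right)} - 3823\right) + G = \left(0 - 3823\right) + 5317 = -3823 + 5317 = 1494$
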